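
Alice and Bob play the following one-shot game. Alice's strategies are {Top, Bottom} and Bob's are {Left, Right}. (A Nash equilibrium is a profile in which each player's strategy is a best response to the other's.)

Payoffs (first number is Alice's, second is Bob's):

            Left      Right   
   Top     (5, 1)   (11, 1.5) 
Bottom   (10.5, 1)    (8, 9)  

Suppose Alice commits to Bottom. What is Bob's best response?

Against Bottom, Bob earns 1 from Left and 9 from Right.
So Right is the best response.

Right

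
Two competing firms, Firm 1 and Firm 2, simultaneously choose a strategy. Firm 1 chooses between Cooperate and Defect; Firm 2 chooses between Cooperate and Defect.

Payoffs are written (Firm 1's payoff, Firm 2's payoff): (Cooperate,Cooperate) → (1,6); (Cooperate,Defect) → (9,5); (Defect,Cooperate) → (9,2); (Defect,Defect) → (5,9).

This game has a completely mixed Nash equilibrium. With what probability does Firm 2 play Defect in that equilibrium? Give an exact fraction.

2/3

Let q be the probability that Firm 2 plays Cooperate. In a completely mixed equilibrium, Firm 1 must be indifferent between Cooperate and Defect.
Firm 1's expected payoff from Cooperate is q + 9(1−q); from Defect it is 9q + 5(1−q).
Setting these equal: −8q + 9 = 4q + 5, so q = 1/3.
Therefore Firm 2 plays Defect with probability 1 − 1/3 = 2/3.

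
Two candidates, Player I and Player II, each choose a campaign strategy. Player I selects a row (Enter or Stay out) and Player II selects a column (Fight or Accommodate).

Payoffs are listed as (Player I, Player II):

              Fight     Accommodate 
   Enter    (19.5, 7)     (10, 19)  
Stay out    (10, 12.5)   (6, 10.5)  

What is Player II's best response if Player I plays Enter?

Accommodate

Against Enter, Player II earns 7 from Fight and 19 from Accommodate.
So Accommodate is the best response.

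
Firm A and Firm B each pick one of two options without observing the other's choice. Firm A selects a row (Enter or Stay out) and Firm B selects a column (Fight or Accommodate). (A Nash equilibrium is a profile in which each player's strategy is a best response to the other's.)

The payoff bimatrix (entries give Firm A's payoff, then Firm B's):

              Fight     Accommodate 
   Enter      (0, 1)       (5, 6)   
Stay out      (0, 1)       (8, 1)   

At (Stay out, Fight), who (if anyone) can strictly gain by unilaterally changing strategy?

Firm A at (Stay out, Fight) earns 0; deviating to Enter yields 0 — not better.
Firm B earns 1; deviating to Accommodate yields 1 — not better.
Neither player can strictly improve; the profile is a Nash equilibrium.

Neither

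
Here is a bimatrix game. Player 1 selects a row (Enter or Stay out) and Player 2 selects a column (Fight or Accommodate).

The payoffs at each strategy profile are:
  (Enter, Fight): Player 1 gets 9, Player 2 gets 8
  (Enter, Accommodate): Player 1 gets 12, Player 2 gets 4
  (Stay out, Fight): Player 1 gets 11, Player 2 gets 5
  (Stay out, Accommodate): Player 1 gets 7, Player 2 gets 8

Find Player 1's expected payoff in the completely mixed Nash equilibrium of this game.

69/7

First find y, the probability Player 2 plays Fight, from Player 1's indifference between Enter and Stay out: 9y + 12(1−y) = 11y + 7(1−y), giving y = 5/7.
Since Player 1 is indifferent in equilibrium, Player 1's expected payoff equals the payoff from either row against (5/7, 2/7). Using Enter: 9(5/7) + 12(2/7) = 69/7.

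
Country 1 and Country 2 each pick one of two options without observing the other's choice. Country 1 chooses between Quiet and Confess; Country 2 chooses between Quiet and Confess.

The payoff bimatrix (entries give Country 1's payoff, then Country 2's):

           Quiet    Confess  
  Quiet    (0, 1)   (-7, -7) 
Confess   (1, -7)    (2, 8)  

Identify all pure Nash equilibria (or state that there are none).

(Quiet, Quiet): Country 1 prefers Confess (1 > 0) — not an equilibrium.
(Quiet, Confess): Country 1 prefers Confess (2 > -7); Country 2 prefers Quiet (1 > -7) — not an equilibrium.
(Confess, Quiet): Country 2 prefers Confess (8 > -7) — not an equilibrium.
(Confess, Confess): Country 1 gets 2 ≥ -7 from Quiet, and Country 2 gets 8 ≥ -7 from Quiet — Nash equilibrium.

(Confess, Confess)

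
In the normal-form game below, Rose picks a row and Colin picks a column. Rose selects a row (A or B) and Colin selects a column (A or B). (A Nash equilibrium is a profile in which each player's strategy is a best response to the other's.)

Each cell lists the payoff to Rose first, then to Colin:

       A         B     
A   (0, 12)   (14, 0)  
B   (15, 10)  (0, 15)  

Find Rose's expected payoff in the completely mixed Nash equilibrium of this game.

First find y, the probability Colin plays A, from Rose's indifference between A and B: 14(1−y) = 15y, giving y = 14/29.
Since Rose is indifferent in equilibrium, Rose's expected payoff equals the payoff from either row against (14/29, 15/29). Using A: 14(15/29) = 210/29.

210/29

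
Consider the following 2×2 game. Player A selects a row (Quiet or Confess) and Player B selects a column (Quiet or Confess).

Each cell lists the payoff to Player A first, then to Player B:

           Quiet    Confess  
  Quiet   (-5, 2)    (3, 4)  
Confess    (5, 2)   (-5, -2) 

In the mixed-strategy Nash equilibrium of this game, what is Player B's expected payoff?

2

First find x, the probability Player A plays Quiet, from Player B's indifference between Quiet and Confess: 2x + 2(1−x) = 4x − 2(1−x), giving x = 2/3.
Since Player B is indifferent in equilibrium, Player B's expected payoff equals the payoff from either column against (2/3, 1/3). Using Quiet: 2(2/3) + 2(1/3) = 2.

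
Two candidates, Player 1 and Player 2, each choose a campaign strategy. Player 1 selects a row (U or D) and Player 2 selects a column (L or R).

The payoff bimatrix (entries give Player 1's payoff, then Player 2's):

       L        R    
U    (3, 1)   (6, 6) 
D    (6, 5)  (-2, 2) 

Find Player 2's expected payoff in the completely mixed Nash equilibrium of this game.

7/2

First find x, the probability Player 1 plays U, from Player 2's indifference between L and R: x + 5(1−x) = 6x + 2(1−x), giving x = 3/8.
Since Player 2 is indifferent in equilibrium, Player 2's expected payoff equals the payoff from either column against (3/8, 5/8). Using L: (3/8) + 5(5/8) = 7/2.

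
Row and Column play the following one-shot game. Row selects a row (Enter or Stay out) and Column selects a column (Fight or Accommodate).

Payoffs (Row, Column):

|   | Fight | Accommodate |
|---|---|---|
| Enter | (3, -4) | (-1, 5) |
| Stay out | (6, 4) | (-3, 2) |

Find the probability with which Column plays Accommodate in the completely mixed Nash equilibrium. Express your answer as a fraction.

Let y be the probability that Column plays Fight. In a completely mixed equilibrium, Row must be indifferent between Enter and Stay out.
Row's expected payoff from Enter is 3y − (1−y); from Stay out it is 6y − 3(1−y).
Setting these equal: 4y − 1 = 9y − 3, so y = 2/5.
Therefore Column plays Accommodate with probability 1 − 2/5 = 3/5.

3/5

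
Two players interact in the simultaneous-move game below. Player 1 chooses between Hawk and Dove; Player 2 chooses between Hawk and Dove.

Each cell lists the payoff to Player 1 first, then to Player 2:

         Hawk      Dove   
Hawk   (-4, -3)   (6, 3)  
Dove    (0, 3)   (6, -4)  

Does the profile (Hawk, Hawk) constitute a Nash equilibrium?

At (Hawk, Hawk), Player 1 earns -4; switching to Dove would give 0, so Player 1 would deviate.
Player 2 earns -3; switching to Dove would give 3, so Player 2 would deviate.
Since at least one player can profitably deviate, this is not a Nash equilibrium.

No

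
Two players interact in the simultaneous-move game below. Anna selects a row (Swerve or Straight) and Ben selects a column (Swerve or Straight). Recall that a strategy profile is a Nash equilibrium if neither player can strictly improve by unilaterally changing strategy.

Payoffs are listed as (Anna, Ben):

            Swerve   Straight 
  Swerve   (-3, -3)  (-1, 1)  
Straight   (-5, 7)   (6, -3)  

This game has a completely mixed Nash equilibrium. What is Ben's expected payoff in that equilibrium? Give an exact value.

-1/7

First find p, the probability Anna plays Swerve, from Ben's indifference between Swerve and Straight: −3p + 7(1−p) = p − 3(1−p), giving p = 5/7.
Since Ben is indifferent in equilibrium, Ben's expected payoff equals the payoff from either column against (5/7, 2/7). Using Swerve: −3(5/7) + 7(2/7) = -1/7.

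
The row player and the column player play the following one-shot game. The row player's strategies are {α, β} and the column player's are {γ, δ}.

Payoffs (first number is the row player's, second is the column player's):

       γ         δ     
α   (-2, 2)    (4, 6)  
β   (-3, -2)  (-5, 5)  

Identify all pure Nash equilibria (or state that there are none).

(α, γ): the column player prefers δ (6 > 2) — not an equilibrium.
(α, δ): the row player gets 4 ≥ -5 from β, and the column player gets 6 ≥ 2 from γ — Nash equilibrium.
(β, γ): the row player prefers α (-2 > -3); the column player prefers δ (5 > -2) — not an equilibrium.
(β, δ): the row player prefers α (4 > -5) — not an equilibrium.

(α, δ)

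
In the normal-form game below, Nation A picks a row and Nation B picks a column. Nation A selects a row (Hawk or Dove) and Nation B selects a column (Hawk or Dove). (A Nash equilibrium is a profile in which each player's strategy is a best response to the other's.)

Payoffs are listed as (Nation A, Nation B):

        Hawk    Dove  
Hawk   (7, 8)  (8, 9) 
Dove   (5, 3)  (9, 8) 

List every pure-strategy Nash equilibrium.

(Dove, Dove)

(Hawk, Hawk): Nation B prefers Dove (9 > 8) — not an equilibrium.
(Hawk, Dove): Nation A prefers Dove (9 > 8) — not an equilibrium.
(Dove, Hawk): Nation A prefers Hawk (7 > 5); Nation B prefers Dove (8 > 3) — not an equilibrium.
(Dove, Dove): Nation A gets 9 ≥ 8 from Hawk, and Nation B gets 8 ≥ 3 from Hawk — Nash equilibrium.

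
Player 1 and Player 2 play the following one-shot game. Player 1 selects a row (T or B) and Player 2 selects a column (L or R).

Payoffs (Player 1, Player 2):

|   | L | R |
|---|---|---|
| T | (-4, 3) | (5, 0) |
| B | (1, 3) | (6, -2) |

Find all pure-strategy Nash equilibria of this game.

(T, L): Player 1 prefers B (1 > -4) — not an equilibrium.
(T, R): Player 1 prefers B (6 > 5); Player 2 prefers L (3 > 0) — not an equilibrium.
(B, L): Player 1 gets 1 ≥ -4 from T, and Player 2 gets 3 ≥ -2 from R — Nash equilibrium.
(B, R): Player 2 prefers L (3 > -2) — not an equilibrium.

(B, L)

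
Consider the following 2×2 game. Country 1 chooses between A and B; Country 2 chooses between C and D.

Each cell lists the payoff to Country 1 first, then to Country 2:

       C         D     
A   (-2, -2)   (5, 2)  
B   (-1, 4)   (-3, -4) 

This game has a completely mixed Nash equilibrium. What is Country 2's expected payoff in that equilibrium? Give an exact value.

0

First find x, the probability Country 1 plays A, from Country 2's indifference between C and D: −2x + 4(1−x) = 2x − 4(1−x), giving x = 2/3.
Since Country 2 is indifferent in equilibrium, Country 2's expected payoff equals the payoff from either column against (2/3, 1/3). Using C: −2(2/3) + 4(1/3) = 0.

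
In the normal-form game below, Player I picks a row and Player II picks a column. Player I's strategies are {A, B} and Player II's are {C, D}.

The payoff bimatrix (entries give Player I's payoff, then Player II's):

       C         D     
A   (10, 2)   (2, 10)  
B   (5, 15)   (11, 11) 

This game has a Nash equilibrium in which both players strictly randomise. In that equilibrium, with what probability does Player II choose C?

9/14

Let y be the probability that Player II plays C. In a completely mixed equilibrium, Player I must be indifferent between A and B.
Player I's expected payoff from A is 10y + 2(1−y); from B it is 5y + 11(1−y).
Setting these equal: 8y + 2 = −6y + 11, so y = 9/14.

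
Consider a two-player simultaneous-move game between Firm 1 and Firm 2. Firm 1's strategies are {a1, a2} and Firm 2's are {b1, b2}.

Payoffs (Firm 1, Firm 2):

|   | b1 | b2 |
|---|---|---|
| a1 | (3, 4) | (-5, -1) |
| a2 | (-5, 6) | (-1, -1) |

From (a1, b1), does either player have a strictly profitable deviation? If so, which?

Neither

Firm 1 at (a1, b1) earns 3; deviating to a2 yields -5 — not better.
Firm 2 earns 4; deviating to b2 yields -1 — not better.
Neither player can strictly improve; the profile is a Nash equilibrium.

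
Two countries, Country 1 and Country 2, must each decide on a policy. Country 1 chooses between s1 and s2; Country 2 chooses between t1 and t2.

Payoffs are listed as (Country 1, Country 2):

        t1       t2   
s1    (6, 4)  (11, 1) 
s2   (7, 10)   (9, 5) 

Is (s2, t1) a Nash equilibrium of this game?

At (s2, t1), Country 1 earns 7; switching to s1 would give 6, so Country 1 has no profitable deviation.
Country 2 earns 10; switching to t2 would give 5, so Country 2 has no profitable deviation.
Neither player can gain by a unilateral deviation, so this profile is a Nash equilibrium.

Yes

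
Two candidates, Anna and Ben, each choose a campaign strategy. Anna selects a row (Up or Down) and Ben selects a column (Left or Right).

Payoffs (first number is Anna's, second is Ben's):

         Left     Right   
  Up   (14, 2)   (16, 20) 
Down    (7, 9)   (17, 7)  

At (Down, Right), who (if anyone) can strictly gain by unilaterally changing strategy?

Anna at (Down, Right) earns 17; deviating to Up yields 16 — not better.
Ben earns 7; deviating to Left yields 9 — a strict improvement.
Only Ben has a strictly profitable deviation.

Ben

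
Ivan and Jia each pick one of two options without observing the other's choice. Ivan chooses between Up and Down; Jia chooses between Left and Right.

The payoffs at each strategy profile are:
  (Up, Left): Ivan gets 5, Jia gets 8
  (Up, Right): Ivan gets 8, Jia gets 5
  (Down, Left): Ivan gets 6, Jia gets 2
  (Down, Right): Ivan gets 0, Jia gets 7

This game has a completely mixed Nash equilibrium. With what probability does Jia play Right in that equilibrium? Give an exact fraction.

1/9

Let y be the probability that Jia plays Left. In a completely mixed equilibrium, Ivan must be indifferent between Up and Down.
Ivan's expected payoff from Up is 5y + 8(1−y); from Down it is 6y.
Setting these equal: −3y + 8 = 6y, so y = 8/9.
Therefore Jia plays Right with probability 1 − 8/9 = 1/9.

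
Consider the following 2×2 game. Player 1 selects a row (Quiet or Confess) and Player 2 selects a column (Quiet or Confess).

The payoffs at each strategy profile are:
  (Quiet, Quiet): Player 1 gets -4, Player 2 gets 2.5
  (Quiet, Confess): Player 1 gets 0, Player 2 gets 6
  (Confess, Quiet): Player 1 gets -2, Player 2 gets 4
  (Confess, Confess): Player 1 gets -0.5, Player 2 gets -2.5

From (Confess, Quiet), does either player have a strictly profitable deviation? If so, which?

Neither

Player 1 at (Confess, Quiet) earns -2; deviating to Quiet yields -4 — not better.
Player 2 earns 4; deviating to Confess yields -2.5 — not better.
Neither player can strictly improve; the profile is a Nash equilibrium.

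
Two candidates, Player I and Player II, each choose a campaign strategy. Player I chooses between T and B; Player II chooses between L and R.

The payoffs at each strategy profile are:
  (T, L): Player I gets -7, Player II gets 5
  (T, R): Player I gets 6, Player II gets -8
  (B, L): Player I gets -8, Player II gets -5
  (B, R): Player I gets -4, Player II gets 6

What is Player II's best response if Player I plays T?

L

Against T, Player II earns 5 from L and -8 from R.
So L is the best response.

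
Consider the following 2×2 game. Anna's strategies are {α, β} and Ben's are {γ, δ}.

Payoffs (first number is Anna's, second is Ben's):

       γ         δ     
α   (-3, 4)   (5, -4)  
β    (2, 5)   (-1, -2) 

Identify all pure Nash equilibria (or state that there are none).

(α, γ): Anna prefers β (2 > -3) — not an equilibrium.
(α, δ): Ben prefers γ (4 > -4) — not an equilibrium.
(β, γ): Anna gets 2 ≥ -3 from α, and Ben gets 5 ≥ -2 from δ — Nash equilibrium.
(β, δ): Anna prefers α (5 > -1); Ben prefers γ (5 > -2) — not an equilibrium.

(β, γ)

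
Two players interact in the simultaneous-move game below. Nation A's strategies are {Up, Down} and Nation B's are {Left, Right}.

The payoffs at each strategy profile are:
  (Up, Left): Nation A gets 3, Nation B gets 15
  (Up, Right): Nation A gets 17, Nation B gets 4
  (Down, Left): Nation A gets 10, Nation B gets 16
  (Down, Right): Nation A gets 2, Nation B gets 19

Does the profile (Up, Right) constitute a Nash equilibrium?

No

At (Up, Right), Nation A earns 17; switching to Down would give 2, so Nation A has no profitable deviation.
Nation B earns 4; switching to Left would give 15, so Nation B would deviate.
Since at least one player can profitably deviate, this is not a Nash equilibrium.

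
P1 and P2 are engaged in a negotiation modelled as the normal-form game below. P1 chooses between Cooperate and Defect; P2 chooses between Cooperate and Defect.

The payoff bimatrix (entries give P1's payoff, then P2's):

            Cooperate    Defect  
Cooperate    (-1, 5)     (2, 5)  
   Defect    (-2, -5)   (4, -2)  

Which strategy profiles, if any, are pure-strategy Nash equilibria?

(Cooperate, Cooperate): P1 gets -1 ≥ -2 from Defect, and P2 gets 5 ≥ 5 from Defect — Nash equilibrium.
(Cooperate, Defect): P1 prefers Defect (4 > 2) — not an equilibrium.
(Defect, Cooperate): P1 prefers Cooperate (-1 > -2); P2 prefers Defect (-2 > -5) — not an equilibrium.
(Defect, Defect): P1 gets 4 ≥ 2 from Cooperate, and P2 gets -2 ≥ -5 from Cooperate — Nash equilibrium.

(Cooperate, Cooperate) and (Defect, Defect)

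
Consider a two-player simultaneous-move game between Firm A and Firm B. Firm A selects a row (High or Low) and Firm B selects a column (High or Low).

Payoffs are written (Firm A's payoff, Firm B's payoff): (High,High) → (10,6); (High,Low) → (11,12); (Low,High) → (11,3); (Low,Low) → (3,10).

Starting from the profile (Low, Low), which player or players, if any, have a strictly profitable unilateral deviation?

Firm A at (Low, Low) earns 3; deviating to High yields 11 — a strict improvement.
Firm B earns 10; deviating to High yields 3 — not better.
Only Firm A has a strictly profitable deviation.

Firm A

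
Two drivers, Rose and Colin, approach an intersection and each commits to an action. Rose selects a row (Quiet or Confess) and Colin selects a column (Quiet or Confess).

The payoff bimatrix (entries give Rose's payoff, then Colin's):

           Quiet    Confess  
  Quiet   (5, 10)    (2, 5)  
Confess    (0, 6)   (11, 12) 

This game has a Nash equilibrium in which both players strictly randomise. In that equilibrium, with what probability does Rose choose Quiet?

6/11

Let x be the probability that Rose plays Quiet. In a completely mixed equilibrium, Colin must be indifferent between Quiet and Confess.
Colin's expected payoff from Quiet is 10x + 6(1−x); from Confess it is 5x + 12(1−x).
Setting these equal: 4x + 6 = −7x + 12, so x = 6/11.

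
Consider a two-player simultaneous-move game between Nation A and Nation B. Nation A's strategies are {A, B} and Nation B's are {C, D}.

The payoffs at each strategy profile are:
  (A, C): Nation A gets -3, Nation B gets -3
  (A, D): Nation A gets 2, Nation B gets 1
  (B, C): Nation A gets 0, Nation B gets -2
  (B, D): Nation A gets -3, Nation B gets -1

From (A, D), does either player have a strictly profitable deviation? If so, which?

Nation A at (A, D) earns 2; deviating to B yields -3 — not better.
Nation B earns 1; deviating to C yields -3 — not better.
Neither player can strictly improve; the profile is a Nash equilibrium.

Neither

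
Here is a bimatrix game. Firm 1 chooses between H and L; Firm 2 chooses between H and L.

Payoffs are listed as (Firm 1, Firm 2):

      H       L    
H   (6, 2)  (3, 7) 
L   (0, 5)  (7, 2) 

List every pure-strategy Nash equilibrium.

none

(H, H): Firm 2 prefers L (7 > 2) — not an equilibrium.
(H, L): Firm 1 prefers L (7 > 3) — not an equilibrium.
(L, H): Firm 1 prefers H (6 > 0) — not an equilibrium.
(L, L): Firm 2 prefers H (5 > 2) — not an equilibrium.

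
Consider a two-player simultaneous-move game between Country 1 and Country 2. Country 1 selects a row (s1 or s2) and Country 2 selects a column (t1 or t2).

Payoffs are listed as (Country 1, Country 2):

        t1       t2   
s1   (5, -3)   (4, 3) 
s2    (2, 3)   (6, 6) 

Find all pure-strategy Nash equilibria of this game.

(s2, t2)

(s1, t1): Country 2 prefers t2 (3 > -3) — not an equilibrium.
(s1, t2): Country 1 prefers s2 (6 > 4) — not an equilibrium.
(s2, t1): Country 1 prefers s1 (5 > 2); Country 2 prefers t2 (6 > 3) — not an equilibrium.
(s2, t2): Country 1 gets 6 ≥ 4 from s1, and Country 2 gets 6 ≥ 3 from t1 — Nash equilibrium.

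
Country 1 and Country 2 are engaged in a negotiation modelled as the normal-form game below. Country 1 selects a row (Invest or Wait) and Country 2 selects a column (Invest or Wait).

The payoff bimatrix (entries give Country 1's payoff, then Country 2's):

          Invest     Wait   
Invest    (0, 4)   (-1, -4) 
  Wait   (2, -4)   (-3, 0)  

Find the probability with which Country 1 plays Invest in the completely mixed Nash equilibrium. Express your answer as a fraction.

Let x be the probability that Country 1 plays Invest. In a completely mixed equilibrium, Country 2 must be indifferent between Invest and Wait.
Country 2's expected payoff from Invest is 4x − 4(1−x); from Wait it is −4x.
Setting these equal: 8x − 4 = −4x, so x = 1/3.

1/3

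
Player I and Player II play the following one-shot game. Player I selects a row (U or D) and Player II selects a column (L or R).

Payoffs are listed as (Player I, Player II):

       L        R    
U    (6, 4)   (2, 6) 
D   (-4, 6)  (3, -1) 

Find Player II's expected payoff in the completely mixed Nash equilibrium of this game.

40/9

First find p, the probability Player I plays U, from Player II's indifference between L and R: 4p + 6(1−p) = 6p − (1−p), giving p = 7/9.
Since Player II is indifferent in equilibrium, Player II's expected payoff equals the payoff from either column against (7/9, 2/9). Using L: 4(7/9) + 6(2/9) = 40/9.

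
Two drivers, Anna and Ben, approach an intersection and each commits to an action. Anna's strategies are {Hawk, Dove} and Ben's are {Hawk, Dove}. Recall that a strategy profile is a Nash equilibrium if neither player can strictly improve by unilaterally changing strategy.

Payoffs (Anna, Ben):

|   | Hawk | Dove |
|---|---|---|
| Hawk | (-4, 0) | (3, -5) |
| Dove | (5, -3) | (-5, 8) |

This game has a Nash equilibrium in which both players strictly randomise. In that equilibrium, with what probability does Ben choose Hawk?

Let q be the probability that Ben plays Hawk. In a completely mixed equilibrium, Anna must be indifferent between Hawk and Dove.
Anna's expected payoff from Hawk is −4q + 3(1−q); from Dove it is 5q − 5(1−q).
Setting these equal: −7q + 3 = 10q − 5, so q = 8/17.

8/17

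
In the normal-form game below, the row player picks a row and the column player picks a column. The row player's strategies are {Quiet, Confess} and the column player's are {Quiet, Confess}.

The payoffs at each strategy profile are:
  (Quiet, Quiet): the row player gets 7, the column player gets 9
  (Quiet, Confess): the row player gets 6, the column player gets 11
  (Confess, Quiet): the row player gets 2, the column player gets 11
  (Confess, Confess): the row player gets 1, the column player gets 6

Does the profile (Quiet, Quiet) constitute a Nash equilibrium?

No

At (Quiet, Quiet), the row player earns 7; switching to Confess would give 2, so the row player has no profitable deviation.
The column player earns 9; switching to Confess would give 11, so the column player would deviate.
Since at least one player can profitably deviate, this is not a Nash equilibrium.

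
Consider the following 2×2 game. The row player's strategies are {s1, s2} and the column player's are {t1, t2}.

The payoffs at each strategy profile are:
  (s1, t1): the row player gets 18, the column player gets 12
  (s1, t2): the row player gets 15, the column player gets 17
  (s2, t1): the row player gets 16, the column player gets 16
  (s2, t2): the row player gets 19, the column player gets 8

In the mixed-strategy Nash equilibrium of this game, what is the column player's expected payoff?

176/13

First find p, the probability the row player plays s1, from the column player's indifference between t1 and t2: 12p + 16(1−p) = 17p + 8(1−p), giving p = 8/13.
Since the column player is indifferent in equilibrium, the column player's expected payoff equals the payoff from either column against (8/13, 5/13). Using t1: 12(8/13) + 16(5/13) = 176/13.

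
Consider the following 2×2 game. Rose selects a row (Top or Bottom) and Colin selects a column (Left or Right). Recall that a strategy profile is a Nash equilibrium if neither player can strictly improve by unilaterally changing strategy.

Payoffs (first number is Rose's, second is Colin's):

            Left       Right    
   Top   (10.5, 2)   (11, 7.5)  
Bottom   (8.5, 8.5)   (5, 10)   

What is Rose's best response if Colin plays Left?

Top

Against Left, Rose earns 10.5 from Top and 8.5 from Bottom.
So Top is the best response.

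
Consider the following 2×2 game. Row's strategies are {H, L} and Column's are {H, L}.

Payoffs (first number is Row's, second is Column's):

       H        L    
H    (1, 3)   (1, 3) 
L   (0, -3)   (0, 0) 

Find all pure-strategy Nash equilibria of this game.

(H, H) and (H, L)

(H, H): Row gets 1 ≥ 0 from L, and Column gets 3 ≥ 3 from L — Nash equilibrium.
(H, L): Row gets 1 ≥ 0 from L, and Column gets 3 ≥ 3 from H — Nash equilibrium.
(L, H): Row prefers H (1 > 0); Column prefers L (0 > -3) — not an equilibrium.
(L, L): Row prefers H (1 > 0) — not an equilibrium.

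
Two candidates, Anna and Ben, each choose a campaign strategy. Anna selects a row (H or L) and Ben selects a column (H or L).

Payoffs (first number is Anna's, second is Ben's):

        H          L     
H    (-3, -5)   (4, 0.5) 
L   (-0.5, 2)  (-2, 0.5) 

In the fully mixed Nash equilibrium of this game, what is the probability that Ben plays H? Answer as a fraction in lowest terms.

Let q be the probability that Ben plays H. In a completely mixed equilibrium, Anna must be indifferent between H and L.
Anna's expected payoff from H is −3q + 4(1−q); from L it is −0.5q − 2(1−q).
Setting these equal: −7q + 4 = 1.5q − 2, so q = 12/17.

12/17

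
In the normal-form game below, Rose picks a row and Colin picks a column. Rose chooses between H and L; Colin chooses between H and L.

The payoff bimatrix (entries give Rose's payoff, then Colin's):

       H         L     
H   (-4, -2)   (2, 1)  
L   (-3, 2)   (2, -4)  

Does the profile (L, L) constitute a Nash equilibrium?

No

At (L, L), Rose earns 2; switching to H would give 2, so Rose has no profitable deviation.
Colin earns -4; switching to H would give 2, so Colin would deviate.
Since at least one player can profitably deviate, this is not a Nash equilibrium.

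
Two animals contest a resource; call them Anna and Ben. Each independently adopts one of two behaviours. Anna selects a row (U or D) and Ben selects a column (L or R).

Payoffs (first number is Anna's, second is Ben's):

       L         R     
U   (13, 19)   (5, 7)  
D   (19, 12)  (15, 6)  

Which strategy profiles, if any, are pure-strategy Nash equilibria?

(D, L)

(U, L): Anna prefers D (19 > 13) — not an equilibrium.
(U, R): Anna prefers D (15 > 5); Ben prefers L (19 > 7) — not an equilibrium.
(D, L): Anna gets 19 ≥ 13 from U, and Ben gets 12 ≥ 6 from R — Nash equilibrium.
(D, R): Ben prefers L (12 > 6) — not an equilibrium.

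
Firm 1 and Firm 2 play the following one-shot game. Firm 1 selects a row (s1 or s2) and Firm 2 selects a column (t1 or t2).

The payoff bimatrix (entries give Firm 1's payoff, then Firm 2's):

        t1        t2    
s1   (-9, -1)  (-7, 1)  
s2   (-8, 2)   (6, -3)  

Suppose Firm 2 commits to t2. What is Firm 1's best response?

s2

Against t2, Firm 1 earns -7 from s1 and 6 from s2.
So s2 is the best response.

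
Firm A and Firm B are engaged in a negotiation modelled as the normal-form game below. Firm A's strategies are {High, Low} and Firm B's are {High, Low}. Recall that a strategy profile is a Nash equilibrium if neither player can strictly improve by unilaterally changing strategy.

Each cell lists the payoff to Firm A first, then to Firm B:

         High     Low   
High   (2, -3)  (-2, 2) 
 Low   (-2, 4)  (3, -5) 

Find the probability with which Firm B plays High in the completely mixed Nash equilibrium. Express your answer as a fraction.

Let c be the probability that Firm B plays High. In a completely mixed equilibrium, Firm A must be indifferent between High and Low.
Firm A's expected payoff from High is 2c − 2(1−c); from Low it is −2c + 3(1−c).
Setting these equal: 4c − 2 = −5c + 3, so c = 5/9.

5/9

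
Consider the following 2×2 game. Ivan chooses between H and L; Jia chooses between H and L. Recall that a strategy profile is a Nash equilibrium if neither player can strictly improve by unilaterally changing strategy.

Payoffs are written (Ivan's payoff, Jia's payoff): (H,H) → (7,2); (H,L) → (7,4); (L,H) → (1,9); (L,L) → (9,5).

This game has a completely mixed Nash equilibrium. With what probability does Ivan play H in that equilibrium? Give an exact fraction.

2/3

Let p be the probability that Ivan plays H. In a completely mixed equilibrium, Jia must be indifferent between H and L.
Jia's expected payoff from H is 2p + 9(1−p); from L it is 4p + 5(1−p).
Setting these equal: −7p + 9 = −p + 5, so p = 2/3.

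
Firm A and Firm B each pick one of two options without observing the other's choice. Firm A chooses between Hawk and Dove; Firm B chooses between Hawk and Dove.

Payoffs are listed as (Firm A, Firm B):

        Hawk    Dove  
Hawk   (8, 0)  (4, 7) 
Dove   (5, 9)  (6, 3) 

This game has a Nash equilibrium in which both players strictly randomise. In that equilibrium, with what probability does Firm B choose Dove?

3/5

Let y be the probability that Firm B plays Hawk. In a completely mixed equilibrium, Firm A must be indifferent between Hawk and Dove.
Firm A's expected payoff from Hawk is 8y + 4(1−y); from Dove it is 5y + 6(1−y).
Setting these equal: 4y + 4 = −y + 6, so y = 2/5.
Therefore Firm B plays Dove with probability 1 − 2/5 = 3/5.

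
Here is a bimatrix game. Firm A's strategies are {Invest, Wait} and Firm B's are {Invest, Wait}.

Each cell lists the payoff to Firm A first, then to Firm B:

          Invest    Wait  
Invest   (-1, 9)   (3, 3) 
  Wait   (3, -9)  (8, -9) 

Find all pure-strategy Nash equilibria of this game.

(Invest, Invest): Firm A prefers Wait (3 > -1) — not an equilibrium.
(Invest, Wait): Firm A prefers Wait (8 > 3); Firm B prefers Invest (9 > 3) — not an equilibrium.
(Wait, Invest): Firm A gets 3 ≥ -1 from Invest, and Firm B gets -9 ≥ -9 from Wait — Nash equilibrium.
(Wait, Wait): Firm A gets 8 ≥ 3 from Invest, and Firm B gets -9 ≥ -9 from Invest — Nash equilibrium.

(Wait, Invest) and (Wait, Wait)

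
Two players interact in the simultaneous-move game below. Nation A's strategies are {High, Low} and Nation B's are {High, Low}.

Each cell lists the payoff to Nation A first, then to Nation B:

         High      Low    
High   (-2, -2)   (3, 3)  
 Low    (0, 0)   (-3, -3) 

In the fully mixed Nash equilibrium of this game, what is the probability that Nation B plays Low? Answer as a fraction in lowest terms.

Let q be the probability that Nation B plays High. In a completely mixed equilibrium, Nation A must be indifferent between High and Low.
Nation A's expected payoff from High is −2q + 3(1−q); from Low it is −3(1−q).
Setting these equal: −5q + 3 = 3q − 3, so q = 3/4.
Therefore Nation B plays Low with probability 1 − 3/4 = 1/4.

1/4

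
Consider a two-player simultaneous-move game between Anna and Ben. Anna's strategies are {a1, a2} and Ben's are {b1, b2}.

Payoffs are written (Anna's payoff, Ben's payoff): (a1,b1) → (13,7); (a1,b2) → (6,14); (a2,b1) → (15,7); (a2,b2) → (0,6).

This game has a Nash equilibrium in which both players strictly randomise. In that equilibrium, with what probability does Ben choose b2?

1/4

Let y be the probability that Ben plays b1. In a completely mixed equilibrium, Anna must be indifferent between a1 and a2.
Anna's expected payoff from a1 is 13y + 6(1−y); from a2 it is 15y.
Setting these equal: 7y + 6 = 15y, so y = 3/4.
Therefore Ben plays b2 with probability 1 − 3/4 = 1/4.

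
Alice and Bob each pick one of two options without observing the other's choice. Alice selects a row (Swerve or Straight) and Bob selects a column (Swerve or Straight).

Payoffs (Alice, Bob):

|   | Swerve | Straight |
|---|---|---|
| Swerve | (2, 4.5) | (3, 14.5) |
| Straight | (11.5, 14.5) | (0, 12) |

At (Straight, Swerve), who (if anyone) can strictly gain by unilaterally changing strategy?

Alice at (Straight, Swerve) earns 11.5; deviating to Swerve yields 2 — not better.
Bob earns 14.5; deviating to Straight yields 12 — not better.
Neither player can strictly improve; the profile is a Nash equilibrium.

Neither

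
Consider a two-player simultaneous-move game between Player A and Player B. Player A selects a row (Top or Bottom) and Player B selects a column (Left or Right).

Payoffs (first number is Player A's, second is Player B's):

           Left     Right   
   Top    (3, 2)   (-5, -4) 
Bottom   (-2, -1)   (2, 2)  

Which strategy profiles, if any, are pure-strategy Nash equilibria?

(Top, Left) and (Bottom, Right)

(Top, Left): Player A gets 3 ≥ -2 from Bottom, and Player B gets 2 ≥ -4 from Right — Nash equilibrium.
(Top, Right): Player A prefers Bottom (2 > -5); Player B prefers Left (2 > -4) — not an equilibrium.
(Bottom, Left): Player A prefers Top (3 > -2); Player B prefers Right (2 > -1) — not an equilibrium.
(Bottom, Right): Player A gets 2 ≥ -5 from Top, and Player B gets 2 ≥ -1 from Left — Nash equilibrium.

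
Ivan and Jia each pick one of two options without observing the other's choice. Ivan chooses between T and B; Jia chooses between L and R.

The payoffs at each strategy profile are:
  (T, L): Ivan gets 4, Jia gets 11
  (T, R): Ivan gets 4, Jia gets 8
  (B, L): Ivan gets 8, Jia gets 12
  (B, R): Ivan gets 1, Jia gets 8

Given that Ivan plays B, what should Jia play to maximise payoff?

L

Against B, Jia earns 12 from L and 8 from R.
So L is the best response.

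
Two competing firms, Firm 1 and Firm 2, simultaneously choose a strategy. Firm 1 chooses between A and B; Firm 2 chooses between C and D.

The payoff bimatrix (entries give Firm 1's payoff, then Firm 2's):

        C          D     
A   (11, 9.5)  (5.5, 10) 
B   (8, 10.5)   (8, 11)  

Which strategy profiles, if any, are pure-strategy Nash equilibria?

(B, D)

(A, C): Firm 2 prefers D (10 > 9.5) — not an equilibrium.
(A, D): Firm 1 prefers B (8 > 5.5) — not an equilibrium.
(B, C): Firm 1 prefers A (11 > 8); Firm 2 prefers D (11 > 10.5) — not an equilibrium.
(B, D): Firm 1 gets 8 ≥ 5.5 from A, and Firm 2 gets 11 ≥ 10.5 from C — Nash equilibrium.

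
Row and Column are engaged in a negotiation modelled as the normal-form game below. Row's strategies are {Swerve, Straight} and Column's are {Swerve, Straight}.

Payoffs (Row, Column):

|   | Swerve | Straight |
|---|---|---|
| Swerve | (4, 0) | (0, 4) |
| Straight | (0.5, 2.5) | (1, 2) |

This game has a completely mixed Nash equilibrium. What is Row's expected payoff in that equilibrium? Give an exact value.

8/9

First find y, the probability Column plays Swerve, from Row's indifference between Swerve and Straight: 4y = 0.5y + (1−y), giving y = 2/9.
Since Row is indifferent in equilibrium, Row's expected payoff equals the payoff from either row against (2/9, 7/9). Using Swerve: 4(2/9) = 8/9.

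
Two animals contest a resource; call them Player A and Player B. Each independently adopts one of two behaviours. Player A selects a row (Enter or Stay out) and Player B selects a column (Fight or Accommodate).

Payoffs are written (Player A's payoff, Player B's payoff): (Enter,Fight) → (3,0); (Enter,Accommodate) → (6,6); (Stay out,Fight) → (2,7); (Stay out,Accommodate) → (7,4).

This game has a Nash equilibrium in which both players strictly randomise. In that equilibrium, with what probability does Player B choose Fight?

1/2

Let q be the probability that Player B plays Fight. In a completely mixed equilibrium, Player A must be indifferent between Enter and Stay out.
Player A's expected payoff from Enter is 3q + 6(1−q); from Stay out it is 2q + 7(1−q).
Setting these equal: −3q + 6 = −5q + 7, so q = 1/2.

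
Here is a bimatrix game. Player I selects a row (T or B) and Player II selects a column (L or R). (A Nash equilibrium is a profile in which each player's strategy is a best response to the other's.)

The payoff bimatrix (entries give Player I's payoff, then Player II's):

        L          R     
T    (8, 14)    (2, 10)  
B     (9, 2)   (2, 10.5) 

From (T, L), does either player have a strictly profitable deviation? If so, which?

Player I at (T, L) earns 8; deviating to B yields 9 — a strict improvement.
Player II earns 14; deviating to R yields 10 — not better.
Only Player I has a strictly profitable deviation.

Player I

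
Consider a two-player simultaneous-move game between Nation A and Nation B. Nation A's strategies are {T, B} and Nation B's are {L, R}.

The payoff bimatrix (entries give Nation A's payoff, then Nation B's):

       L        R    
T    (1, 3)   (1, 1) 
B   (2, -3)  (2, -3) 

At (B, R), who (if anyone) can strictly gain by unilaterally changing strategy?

Neither

Nation A at (B, R) earns 2; deviating to T yields 1 — not better.
Nation B earns -3; deviating to L yields -3 — not better.
Neither player can strictly improve; the profile is a Nash equilibrium.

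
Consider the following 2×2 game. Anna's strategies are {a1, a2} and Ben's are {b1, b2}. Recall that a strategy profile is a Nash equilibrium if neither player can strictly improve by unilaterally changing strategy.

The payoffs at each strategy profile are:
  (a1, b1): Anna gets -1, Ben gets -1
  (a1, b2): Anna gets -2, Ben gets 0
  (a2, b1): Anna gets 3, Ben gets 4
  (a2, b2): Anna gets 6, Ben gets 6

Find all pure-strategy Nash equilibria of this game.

(a1, b1): Anna prefers a2 (3 > -1); Ben prefers b2 (0 > -1) — not an equilibrium.
(a1, b2): Anna prefers a2 (6 > -2) — not an equilibrium.
(a2, b1): Ben prefers b2 (6 > 4) — not an equilibrium.
(a2, b2): Anna gets 6 ≥ -2 from a1, and Ben gets 6 ≥ 4 from b1 — Nash equilibrium.

(a2, b2)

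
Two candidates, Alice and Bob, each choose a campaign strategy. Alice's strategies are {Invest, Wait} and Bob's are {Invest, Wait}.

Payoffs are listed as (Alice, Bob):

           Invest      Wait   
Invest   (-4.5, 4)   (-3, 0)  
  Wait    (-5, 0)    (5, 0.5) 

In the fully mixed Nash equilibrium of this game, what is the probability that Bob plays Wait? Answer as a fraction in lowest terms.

Let q be the probability that Bob plays Invest. In a completely mixed equilibrium, Alice must be indifferent between Invest and Wait.
Alice's expected payoff from Invest is −4.5q − 3(1−q); from Wait it is −5q + 5(1−q).
Setting these equal: −1.5q − 3 = −10q + 5, so q = 16/17.
Therefore Bob plays Wait with probability 1 − 16/17 = 1/17.

1/17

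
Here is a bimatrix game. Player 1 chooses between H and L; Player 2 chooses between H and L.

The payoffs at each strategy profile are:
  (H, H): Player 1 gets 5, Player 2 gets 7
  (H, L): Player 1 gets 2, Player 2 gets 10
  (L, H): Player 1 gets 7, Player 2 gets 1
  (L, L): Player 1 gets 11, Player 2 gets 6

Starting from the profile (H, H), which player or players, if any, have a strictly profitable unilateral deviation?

Player 1 at (H, H) earns 5; deviating to L yields 7 — a strict improvement.
Player 2 earns 7; deviating to L yields 10 — a strict improvement.
Both Player 1 and Player 2 have strictly profitable deviations.

Both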